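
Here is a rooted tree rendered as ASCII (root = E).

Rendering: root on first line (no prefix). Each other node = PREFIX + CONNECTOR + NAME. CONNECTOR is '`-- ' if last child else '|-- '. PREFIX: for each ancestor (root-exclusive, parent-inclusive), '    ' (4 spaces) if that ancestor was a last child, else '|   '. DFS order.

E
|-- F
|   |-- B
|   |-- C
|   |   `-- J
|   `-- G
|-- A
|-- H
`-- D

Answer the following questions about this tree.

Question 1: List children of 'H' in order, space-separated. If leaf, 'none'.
Answer: none

Derivation:
Node H's children (from adjacency): (leaf)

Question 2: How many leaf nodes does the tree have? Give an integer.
Answer: 6

Derivation:
Leaves (nodes with no children): A, B, D, G, H, J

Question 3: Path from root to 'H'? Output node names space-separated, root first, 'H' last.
Answer: E H

Derivation:
Walk down from root: E -> H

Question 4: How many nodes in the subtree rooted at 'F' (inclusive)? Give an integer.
Subtree rooted at F contains: B, C, F, G, J
Count = 5

Answer: 5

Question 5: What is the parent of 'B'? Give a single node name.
Answer: F

Derivation:
Scan adjacency: B appears as child of F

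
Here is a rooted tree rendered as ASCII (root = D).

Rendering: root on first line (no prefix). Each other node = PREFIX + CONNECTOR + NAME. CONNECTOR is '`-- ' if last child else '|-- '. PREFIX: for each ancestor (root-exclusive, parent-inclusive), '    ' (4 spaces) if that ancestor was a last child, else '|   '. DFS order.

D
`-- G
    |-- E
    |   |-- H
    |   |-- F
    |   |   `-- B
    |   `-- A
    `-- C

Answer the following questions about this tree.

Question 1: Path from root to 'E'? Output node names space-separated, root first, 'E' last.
Answer: D G E

Derivation:
Walk down from root: D -> G -> E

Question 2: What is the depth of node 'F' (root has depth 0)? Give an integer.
Path from root to F: D -> G -> E -> F
Depth = number of edges = 3

Answer: 3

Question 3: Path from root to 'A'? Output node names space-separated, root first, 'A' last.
Answer: D G E A

Derivation:
Walk down from root: D -> G -> E -> A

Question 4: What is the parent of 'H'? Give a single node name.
Answer: E

Derivation:
Scan adjacency: H appears as child of E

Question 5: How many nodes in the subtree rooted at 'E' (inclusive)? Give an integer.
Subtree rooted at E contains: A, B, E, F, H
Count = 5

Answer: 5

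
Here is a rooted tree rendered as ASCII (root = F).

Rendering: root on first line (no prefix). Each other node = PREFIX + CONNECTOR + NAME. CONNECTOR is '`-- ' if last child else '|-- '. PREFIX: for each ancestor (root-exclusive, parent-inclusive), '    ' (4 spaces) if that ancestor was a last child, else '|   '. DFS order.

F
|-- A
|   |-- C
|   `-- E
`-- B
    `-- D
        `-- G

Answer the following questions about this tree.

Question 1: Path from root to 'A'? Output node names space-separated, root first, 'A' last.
Answer: F A

Derivation:
Walk down from root: F -> A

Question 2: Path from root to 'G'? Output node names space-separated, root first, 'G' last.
Walk down from root: F -> B -> D -> G

Answer: F B D G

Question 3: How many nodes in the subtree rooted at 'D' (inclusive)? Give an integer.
Answer: 2

Derivation:
Subtree rooted at D contains: D, G
Count = 2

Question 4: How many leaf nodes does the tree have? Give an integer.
Answer: 3

Derivation:
Leaves (nodes with no children): C, E, G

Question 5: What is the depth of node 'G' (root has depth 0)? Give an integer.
Path from root to G: F -> B -> D -> G
Depth = number of edges = 3

Answer: 3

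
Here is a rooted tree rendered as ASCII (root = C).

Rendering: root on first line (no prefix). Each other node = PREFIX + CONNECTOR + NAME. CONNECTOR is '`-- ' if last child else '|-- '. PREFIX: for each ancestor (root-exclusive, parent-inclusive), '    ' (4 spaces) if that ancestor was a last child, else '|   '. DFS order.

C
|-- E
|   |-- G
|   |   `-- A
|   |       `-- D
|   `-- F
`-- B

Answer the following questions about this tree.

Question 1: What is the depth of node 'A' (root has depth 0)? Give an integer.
Path from root to A: C -> E -> G -> A
Depth = number of edges = 3

Answer: 3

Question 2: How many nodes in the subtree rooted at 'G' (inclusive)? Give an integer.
Answer: 3

Derivation:
Subtree rooted at G contains: A, D, G
Count = 3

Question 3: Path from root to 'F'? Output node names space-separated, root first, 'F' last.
Answer: C E F

Derivation:
Walk down from root: C -> E -> F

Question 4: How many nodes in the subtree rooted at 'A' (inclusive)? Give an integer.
Answer: 2

Derivation:
Subtree rooted at A contains: A, D
Count = 2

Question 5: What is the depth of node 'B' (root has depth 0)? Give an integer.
Answer: 1

Derivation:
Path from root to B: C -> B
Depth = number of edges = 1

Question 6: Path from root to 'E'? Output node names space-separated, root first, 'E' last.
Answer: C E

Derivation:
Walk down from root: C -> E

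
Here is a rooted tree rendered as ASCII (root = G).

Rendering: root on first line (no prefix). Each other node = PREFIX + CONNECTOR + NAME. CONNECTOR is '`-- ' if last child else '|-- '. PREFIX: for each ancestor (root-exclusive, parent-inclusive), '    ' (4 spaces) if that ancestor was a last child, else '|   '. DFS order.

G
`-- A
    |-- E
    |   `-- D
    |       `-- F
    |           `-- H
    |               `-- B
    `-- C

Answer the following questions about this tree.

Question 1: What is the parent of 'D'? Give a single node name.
Answer: E

Derivation:
Scan adjacency: D appears as child of E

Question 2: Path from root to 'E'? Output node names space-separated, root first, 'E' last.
Answer: G A E

Derivation:
Walk down from root: G -> A -> E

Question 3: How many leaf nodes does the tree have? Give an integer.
Leaves (nodes with no children): B, C

Answer: 2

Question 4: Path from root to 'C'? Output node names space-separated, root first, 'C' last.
Answer: G A C

Derivation:
Walk down from root: G -> A -> C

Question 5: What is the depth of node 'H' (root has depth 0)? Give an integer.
Answer: 5

Derivation:
Path from root to H: G -> A -> E -> D -> F -> H
Depth = number of edges = 5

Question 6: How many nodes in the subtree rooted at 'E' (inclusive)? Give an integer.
Answer: 5

Derivation:
Subtree rooted at E contains: B, D, E, F, H
Count = 5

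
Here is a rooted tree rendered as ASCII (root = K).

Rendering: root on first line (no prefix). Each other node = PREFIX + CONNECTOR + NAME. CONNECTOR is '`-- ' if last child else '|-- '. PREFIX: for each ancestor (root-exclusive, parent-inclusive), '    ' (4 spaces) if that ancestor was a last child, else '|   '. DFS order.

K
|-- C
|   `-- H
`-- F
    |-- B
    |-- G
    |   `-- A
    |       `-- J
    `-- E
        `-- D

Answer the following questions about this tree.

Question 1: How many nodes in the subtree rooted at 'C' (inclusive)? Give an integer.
Answer: 2

Derivation:
Subtree rooted at C contains: C, H
Count = 2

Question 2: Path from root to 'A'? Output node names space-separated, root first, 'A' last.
Walk down from root: K -> F -> G -> A

Answer: K F G A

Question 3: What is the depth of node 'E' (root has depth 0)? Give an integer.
Path from root to E: K -> F -> E
Depth = number of edges = 2

Answer: 2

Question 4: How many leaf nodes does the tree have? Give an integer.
Answer: 4

Derivation:
Leaves (nodes with no children): B, D, H, J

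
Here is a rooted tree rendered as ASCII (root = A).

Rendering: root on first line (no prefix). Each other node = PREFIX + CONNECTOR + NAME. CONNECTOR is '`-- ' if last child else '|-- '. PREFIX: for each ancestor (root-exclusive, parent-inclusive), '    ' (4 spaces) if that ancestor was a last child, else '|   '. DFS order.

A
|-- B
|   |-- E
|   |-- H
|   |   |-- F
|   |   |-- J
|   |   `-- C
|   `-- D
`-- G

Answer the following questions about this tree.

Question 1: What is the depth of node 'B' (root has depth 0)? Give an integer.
Answer: 1

Derivation:
Path from root to B: A -> B
Depth = number of edges = 1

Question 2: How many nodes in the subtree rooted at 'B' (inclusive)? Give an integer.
Subtree rooted at B contains: B, C, D, E, F, H, J
Count = 7

Answer: 7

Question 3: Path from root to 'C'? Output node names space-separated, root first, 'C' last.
Answer: A B H C

Derivation:
Walk down from root: A -> B -> H -> C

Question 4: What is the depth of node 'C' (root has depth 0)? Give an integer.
Path from root to C: A -> B -> H -> C
Depth = number of edges = 3

Answer: 3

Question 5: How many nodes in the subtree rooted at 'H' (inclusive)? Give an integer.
Answer: 4

Derivation:
Subtree rooted at H contains: C, F, H, J
Count = 4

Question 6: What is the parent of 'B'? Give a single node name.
Scan adjacency: B appears as child of A

Answer: A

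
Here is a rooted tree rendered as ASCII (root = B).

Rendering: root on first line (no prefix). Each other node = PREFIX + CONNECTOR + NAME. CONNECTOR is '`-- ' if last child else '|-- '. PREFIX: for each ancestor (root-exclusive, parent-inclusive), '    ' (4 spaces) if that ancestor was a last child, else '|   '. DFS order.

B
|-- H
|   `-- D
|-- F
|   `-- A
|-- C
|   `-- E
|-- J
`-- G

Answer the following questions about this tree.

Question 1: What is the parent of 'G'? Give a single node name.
Answer: B

Derivation:
Scan adjacency: G appears as child of B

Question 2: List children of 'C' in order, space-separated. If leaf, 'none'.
Answer: E

Derivation:
Node C's children (from adjacency): E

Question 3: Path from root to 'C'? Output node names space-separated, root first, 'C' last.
Walk down from root: B -> C

Answer: B C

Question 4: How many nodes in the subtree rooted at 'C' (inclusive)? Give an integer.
Subtree rooted at C contains: C, E
Count = 2

Answer: 2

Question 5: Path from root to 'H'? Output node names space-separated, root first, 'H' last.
Answer: B H

Derivation:
Walk down from root: B -> H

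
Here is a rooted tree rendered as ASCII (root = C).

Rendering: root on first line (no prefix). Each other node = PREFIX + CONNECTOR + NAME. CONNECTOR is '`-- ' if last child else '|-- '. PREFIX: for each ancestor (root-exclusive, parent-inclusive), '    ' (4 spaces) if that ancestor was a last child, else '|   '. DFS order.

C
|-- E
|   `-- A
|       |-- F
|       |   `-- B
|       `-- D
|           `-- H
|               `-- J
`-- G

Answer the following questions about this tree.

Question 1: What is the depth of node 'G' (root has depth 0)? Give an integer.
Path from root to G: C -> G
Depth = number of edges = 1

Answer: 1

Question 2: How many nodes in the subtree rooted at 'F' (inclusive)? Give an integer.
Subtree rooted at F contains: B, F
Count = 2

Answer: 2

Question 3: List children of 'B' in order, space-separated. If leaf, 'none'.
Answer: none

Derivation:
Node B's children (from adjacency): (leaf)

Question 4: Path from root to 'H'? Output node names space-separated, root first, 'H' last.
Walk down from root: C -> E -> A -> D -> H

Answer: C E A D H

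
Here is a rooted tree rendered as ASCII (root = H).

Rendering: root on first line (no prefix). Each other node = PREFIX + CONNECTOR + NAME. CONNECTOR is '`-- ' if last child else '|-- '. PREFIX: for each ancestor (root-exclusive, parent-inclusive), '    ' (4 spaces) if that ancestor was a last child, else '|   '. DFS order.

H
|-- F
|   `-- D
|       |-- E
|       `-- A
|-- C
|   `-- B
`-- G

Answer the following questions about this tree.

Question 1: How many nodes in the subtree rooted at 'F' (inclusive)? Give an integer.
Answer: 4

Derivation:
Subtree rooted at F contains: A, D, E, F
Count = 4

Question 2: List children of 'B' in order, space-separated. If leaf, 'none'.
Node B's children (from adjacency): (leaf)

Answer: none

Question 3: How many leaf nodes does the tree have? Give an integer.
Leaves (nodes with no children): A, B, E, G

Answer: 4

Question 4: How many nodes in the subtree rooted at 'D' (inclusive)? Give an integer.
Answer: 3

Derivation:
Subtree rooted at D contains: A, D, E
Count = 3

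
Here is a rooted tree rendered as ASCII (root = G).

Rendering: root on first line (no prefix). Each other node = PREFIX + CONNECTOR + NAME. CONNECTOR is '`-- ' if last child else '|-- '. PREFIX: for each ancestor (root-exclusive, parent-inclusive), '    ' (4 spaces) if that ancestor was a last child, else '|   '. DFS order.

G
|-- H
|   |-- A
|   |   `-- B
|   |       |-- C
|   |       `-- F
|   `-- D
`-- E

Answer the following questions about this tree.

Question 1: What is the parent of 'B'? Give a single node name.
Answer: A

Derivation:
Scan adjacency: B appears as child of A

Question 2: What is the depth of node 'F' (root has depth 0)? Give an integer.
Answer: 4

Derivation:
Path from root to F: G -> H -> A -> B -> F
Depth = number of edges = 4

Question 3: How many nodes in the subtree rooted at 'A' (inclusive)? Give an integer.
Answer: 4

Derivation:
Subtree rooted at A contains: A, B, C, F
Count = 4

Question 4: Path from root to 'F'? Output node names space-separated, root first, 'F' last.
Answer: G H A B F

Derivation:
Walk down from root: G -> H -> A -> B -> F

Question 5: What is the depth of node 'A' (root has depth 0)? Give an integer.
Answer: 2

Derivation:
Path from root to A: G -> H -> A
Depth = number of edges = 2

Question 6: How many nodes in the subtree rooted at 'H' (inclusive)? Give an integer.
Answer: 6

Derivation:
Subtree rooted at H contains: A, B, C, D, F, H
Count = 6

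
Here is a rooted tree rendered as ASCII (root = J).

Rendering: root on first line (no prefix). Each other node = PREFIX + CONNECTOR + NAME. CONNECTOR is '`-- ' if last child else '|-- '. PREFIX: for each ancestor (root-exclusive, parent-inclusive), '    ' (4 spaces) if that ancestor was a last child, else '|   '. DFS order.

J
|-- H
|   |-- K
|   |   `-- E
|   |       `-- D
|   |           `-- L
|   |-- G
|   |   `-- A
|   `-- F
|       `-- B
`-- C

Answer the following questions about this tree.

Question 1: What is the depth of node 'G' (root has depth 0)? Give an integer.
Answer: 2

Derivation:
Path from root to G: J -> H -> G
Depth = number of edges = 2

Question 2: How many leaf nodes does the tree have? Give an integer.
Answer: 4

Derivation:
Leaves (nodes with no children): A, B, C, L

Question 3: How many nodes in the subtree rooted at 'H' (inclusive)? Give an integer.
Subtree rooted at H contains: A, B, D, E, F, G, H, K, L
Count = 9

Answer: 9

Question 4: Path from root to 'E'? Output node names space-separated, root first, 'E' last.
Answer: J H K E

Derivation:
Walk down from root: J -> H -> K -> E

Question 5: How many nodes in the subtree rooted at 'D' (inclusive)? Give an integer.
Subtree rooted at D contains: D, L
Count = 2

Answer: 2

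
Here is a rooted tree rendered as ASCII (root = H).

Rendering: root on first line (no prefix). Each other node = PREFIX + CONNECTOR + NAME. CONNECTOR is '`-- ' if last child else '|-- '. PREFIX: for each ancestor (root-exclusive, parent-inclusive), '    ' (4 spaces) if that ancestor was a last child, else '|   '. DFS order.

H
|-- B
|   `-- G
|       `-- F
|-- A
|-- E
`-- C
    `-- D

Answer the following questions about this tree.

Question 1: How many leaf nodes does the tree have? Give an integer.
Leaves (nodes with no children): A, D, E, F

Answer: 4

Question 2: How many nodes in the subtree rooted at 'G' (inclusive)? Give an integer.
Answer: 2

Derivation:
Subtree rooted at G contains: F, G
Count = 2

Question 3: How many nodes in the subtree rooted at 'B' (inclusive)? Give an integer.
Answer: 3

Derivation:
Subtree rooted at B contains: B, F, G
Count = 3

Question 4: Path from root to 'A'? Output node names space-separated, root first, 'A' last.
Walk down from root: H -> A

Answer: H A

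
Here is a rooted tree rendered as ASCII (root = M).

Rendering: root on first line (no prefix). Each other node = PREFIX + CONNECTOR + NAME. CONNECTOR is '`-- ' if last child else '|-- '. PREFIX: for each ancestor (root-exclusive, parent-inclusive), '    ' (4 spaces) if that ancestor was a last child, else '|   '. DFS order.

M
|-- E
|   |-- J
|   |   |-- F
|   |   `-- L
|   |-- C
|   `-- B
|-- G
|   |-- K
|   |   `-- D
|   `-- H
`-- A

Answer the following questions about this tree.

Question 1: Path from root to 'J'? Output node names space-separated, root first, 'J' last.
Walk down from root: M -> E -> J

Answer: M E J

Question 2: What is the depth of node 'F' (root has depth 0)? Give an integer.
Path from root to F: M -> E -> J -> F
Depth = number of edges = 3

Answer: 3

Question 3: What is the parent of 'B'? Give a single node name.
Answer: E

Derivation:
Scan adjacency: B appears as child of E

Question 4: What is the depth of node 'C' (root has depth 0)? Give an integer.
Answer: 2

Derivation:
Path from root to C: M -> E -> C
Depth = number of edges = 2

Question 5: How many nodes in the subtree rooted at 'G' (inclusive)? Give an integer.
Answer: 4

Derivation:
Subtree rooted at G contains: D, G, H, K
Count = 4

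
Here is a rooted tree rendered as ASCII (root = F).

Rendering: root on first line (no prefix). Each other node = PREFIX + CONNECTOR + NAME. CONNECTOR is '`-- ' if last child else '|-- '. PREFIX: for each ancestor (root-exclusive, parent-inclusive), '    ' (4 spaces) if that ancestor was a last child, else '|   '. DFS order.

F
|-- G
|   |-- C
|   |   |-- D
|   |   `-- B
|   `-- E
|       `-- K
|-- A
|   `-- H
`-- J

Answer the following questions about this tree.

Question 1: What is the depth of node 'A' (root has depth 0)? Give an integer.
Path from root to A: F -> A
Depth = number of edges = 1

Answer: 1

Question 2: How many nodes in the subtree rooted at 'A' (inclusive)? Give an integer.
Subtree rooted at A contains: A, H
Count = 2

Answer: 2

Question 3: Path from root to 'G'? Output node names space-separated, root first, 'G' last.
Walk down from root: F -> G

Answer: F G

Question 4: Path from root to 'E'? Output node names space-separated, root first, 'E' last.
Answer: F G E

Derivation:
Walk down from root: F -> G -> E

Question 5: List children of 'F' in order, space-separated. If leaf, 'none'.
Answer: G A J

Derivation:
Node F's children (from adjacency): G, A, J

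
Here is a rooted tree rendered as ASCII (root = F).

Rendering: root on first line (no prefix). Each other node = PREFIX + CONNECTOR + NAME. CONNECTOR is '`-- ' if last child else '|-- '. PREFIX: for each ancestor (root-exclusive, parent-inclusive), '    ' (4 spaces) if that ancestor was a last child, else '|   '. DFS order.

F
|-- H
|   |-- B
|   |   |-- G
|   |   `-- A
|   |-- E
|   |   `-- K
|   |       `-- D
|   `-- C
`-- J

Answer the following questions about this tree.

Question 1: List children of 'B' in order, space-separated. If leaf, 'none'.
Node B's children (from adjacency): G, A

Answer: G A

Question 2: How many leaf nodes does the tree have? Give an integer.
Leaves (nodes with no children): A, C, D, G, J

Answer: 5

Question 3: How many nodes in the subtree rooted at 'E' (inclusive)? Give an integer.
Subtree rooted at E contains: D, E, K
Count = 3

Answer: 3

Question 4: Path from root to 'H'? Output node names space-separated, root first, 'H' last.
Walk down from root: F -> H

Answer: F H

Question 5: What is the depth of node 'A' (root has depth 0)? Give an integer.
Answer: 3

Derivation:
Path from root to A: F -> H -> B -> A
Depth = number of edges = 3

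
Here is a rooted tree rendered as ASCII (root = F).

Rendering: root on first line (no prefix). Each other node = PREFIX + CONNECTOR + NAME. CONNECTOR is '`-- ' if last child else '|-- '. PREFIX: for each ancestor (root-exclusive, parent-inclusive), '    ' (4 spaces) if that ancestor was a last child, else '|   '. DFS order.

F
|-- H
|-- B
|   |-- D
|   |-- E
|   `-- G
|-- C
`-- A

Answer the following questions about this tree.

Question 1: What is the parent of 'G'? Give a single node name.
Answer: B

Derivation:
Scan adjacency: G appears as child of B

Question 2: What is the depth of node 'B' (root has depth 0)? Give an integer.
Answer: 1

Derivation:
Path from root to B: F -> B
Depth = number of edges = 1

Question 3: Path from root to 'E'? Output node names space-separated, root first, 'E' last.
Walk down from root: F -> B -> E

Answer: F B E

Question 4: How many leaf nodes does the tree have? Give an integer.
Answer: 6

Derivation:
Leaves (nodes with no children): A, C, D, E, G, H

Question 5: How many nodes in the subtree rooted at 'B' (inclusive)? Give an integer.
Answer: 4

Derivation:
Subtree rooted at B contains: B, D, E, G
Count = 4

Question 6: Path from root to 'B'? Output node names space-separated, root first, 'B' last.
Answer: F B

Derivation:
Walk down from root: F -> B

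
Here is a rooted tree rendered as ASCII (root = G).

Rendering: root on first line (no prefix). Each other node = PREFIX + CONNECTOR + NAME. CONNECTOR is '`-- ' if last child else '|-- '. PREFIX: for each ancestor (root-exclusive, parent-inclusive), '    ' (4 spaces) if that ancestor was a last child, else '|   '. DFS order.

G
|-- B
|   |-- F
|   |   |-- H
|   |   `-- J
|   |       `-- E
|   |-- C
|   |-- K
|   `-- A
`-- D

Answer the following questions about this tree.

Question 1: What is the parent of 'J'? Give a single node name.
Answer: F

Derivation:
Scan adjacency: J appears as child of F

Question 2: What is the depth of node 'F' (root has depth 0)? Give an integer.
Path from root to F: G -> B -> F
Depth = number of edges = 2

Answer: 2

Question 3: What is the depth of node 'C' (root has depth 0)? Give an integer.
Answer: 2

Derivation:
Path from root to C: G -> B -> C
Depth = number of edges = 2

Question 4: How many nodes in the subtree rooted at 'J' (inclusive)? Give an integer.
Answer: 2

Derivation:
Subtree rooted at J contains: E, J
Count = 2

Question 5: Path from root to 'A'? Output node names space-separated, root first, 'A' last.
Walk down from root: G -> B -> A

Answer: G B A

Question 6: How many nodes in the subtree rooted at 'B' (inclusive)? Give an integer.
Subtree rooted at B contains: A, B, C, E, F, H, J, K
Count = 8

Answer: 8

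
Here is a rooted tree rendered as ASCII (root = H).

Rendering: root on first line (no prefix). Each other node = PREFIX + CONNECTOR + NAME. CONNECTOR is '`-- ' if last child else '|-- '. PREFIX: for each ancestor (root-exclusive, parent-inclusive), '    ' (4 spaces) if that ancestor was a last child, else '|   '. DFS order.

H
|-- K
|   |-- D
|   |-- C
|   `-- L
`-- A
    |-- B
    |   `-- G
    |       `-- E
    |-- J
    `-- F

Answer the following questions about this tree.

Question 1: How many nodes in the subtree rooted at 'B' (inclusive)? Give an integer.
Subtree rooted at B contains: B, E, G
Count = 3

Answer: 3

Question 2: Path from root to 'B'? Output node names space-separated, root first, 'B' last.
Answer: H A B

Derivation:
Walk down from root: H -> A -> B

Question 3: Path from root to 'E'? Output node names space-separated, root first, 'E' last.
Walk down from root: H -> A -> B -> G -> E

Answer: H A B G E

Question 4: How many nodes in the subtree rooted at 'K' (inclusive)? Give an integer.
Answer: 4

Derivation:
Subtree rooted at K contains: C, D, K, L
Count = 4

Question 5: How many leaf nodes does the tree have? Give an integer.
Answer: 6

Derivation:
Leaves (nodes with no children): C, D, E, F, J, L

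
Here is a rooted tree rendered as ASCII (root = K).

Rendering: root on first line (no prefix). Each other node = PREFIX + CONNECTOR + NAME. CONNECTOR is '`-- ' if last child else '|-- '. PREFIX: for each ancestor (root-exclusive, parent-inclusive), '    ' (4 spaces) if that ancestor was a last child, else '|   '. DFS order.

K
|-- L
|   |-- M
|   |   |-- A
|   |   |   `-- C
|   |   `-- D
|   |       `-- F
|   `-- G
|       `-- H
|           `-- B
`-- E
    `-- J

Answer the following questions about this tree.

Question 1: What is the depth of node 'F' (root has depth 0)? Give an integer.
Path from root to F: K -> L -> M -> D -> F
Depth = number of edges = 4

Answer: 4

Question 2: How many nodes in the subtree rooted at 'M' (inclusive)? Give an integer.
Answer: 5

Derivation:
Subtree rooted at M contains: A, C, D, F, M
Count = 5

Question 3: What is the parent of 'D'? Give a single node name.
Answer: M

Derivation:
Scan adjacency: D appears as child of M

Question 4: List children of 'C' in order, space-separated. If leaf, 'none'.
Answer: none

Derivation:
Node C's children (from adjacency): (leaf)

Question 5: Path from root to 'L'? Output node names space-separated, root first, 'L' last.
Answer: K L

Derivation:
Walk down from root: K -> L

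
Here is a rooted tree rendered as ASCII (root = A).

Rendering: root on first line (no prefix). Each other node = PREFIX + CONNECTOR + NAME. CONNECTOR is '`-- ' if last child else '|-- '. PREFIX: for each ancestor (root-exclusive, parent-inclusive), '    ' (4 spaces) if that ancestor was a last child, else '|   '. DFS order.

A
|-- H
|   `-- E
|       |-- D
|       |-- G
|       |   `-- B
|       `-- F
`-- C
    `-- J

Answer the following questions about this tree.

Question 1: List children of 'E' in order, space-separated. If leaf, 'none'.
Answer: D G F

Derivation:
Node E's children (from adjacency): D, G, F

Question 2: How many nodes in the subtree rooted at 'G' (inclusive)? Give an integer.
Subtree rooted at G contains: B, G
Count = 2

Answer: 2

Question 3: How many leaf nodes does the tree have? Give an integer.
Leaves (nodes with no children): B, D, F, J

Answer: 4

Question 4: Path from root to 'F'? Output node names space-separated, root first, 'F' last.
Walk down from root: A -> H -> E -> F

Answer: A H E F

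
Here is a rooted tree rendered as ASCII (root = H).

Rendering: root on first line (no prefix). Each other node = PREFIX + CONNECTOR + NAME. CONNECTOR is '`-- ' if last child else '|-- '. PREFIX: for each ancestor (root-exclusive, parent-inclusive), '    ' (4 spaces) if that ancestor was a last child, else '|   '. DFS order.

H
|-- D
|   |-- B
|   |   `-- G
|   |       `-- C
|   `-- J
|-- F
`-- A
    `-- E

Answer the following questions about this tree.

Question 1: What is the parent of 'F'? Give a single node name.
Answer: H

Derivation:
Scan adjacency: F appears as child of H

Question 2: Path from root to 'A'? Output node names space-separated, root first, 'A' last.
Answer: H A

Derivation:
Walk down from root: H -> A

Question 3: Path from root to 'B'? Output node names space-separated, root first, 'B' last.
Answer: H D B

Derivation:
Walk down from root: H -> D -> B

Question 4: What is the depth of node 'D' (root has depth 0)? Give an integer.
Path from root to D: H -> D
Depth = number of edges = 1

Answer: 1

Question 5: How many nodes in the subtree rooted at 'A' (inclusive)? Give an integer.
Answer: 2

Derivation:
Subtree rooted at A contains: A, E
Count = 2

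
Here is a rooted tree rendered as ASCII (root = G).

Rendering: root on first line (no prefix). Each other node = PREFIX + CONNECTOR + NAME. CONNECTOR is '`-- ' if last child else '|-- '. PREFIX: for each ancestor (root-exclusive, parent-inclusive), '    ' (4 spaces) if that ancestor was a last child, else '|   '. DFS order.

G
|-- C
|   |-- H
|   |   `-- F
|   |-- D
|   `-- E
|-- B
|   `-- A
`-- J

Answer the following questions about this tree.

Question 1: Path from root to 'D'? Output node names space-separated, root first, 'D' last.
Answer: G C D

Derivation:
Walk down from root: G -> C -> D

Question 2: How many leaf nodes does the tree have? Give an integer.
Leaves (nodes with no children): A, D, E, F, J

Answer: 5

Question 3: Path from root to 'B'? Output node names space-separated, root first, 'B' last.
Walk down from root: G -> B

Answer: G B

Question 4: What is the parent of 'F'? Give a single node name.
Answer: H

Derivation:
Scan adjacency: F appears as child of H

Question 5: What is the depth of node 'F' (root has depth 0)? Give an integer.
Answer: 3

Derivation:
Path from root to F: G -> C -> H -> F
Depth = number of edges = 3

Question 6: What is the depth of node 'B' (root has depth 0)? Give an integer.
Path from root to B: G -> B
Depth = number of edges = 1

Answer: 1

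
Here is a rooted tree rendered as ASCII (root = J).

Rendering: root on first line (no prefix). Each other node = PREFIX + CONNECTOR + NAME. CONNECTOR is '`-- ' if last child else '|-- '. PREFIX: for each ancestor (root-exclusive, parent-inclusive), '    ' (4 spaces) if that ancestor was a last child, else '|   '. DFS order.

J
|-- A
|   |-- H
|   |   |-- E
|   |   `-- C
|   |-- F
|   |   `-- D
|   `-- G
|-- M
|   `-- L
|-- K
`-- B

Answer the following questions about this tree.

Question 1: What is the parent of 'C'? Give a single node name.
Answer: H

Derivation:
Scan adjacency: C appears as child of H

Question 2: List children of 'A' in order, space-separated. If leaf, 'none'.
Answer: H F G

Derivation:
Node A's children (from adjacency): H, F, G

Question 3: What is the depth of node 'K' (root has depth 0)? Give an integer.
Answer: 1

Derivation:
Path from root to K: J -> K
Depth = number of edges = 1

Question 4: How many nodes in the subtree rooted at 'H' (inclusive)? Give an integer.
Subtree rooted at H contains: C, E, H
Count = 3

Answer: 3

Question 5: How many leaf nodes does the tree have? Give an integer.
Answer: 7

Derivation:
Leaves (nodes with no children): B, C, D, E, G, K, L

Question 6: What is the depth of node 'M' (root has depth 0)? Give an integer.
Answer: 1

Derivation:
Path from root to M: J -> M
Depth = number of edges = 1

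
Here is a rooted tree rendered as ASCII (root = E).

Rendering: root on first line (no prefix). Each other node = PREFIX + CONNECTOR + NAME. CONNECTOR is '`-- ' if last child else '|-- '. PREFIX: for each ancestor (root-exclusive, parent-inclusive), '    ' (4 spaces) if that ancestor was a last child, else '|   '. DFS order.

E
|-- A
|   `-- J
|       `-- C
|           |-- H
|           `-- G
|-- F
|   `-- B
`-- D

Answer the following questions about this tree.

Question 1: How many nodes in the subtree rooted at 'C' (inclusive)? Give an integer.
Subtree rooted at C contains: C, G, H
Count = 3

Answer: 3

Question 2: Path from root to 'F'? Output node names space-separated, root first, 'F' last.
Answer: E F

Derivation:
Walk down from root: E -> F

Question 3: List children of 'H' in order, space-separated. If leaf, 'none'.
Node H's children (from adjacency): (leaf)

Answer: none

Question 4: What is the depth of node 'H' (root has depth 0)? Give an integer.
Answer: 4

Derivation:
Path from root to H: E -> A -> J -> C -> H
Depth = number of edges = 4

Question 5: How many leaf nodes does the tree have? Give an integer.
Leaves (nodes with no children): B, D, G, H

Answer: 4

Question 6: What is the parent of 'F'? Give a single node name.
Answer: E

Derivation:
Scan adjacency: F appears as child of E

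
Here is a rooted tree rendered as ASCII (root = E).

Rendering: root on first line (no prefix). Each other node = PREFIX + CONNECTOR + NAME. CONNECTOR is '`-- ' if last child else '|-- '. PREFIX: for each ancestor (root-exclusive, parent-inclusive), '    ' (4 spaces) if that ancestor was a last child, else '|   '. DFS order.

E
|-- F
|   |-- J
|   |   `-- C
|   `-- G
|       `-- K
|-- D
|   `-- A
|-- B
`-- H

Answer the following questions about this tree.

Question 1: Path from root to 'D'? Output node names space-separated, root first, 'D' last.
Walk down from root: E -> D

Answer: E D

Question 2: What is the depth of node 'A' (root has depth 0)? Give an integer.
Answer: 2

Derivation:
Path from root to A: E -> D -> A
Depth = number of edges = 2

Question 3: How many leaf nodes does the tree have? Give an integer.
Leaves (nodes with no children): A, B, C, H, K

Answer: 5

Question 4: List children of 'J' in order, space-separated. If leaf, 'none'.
Answer: C

Derivation:
Node J's children (from adjacency): C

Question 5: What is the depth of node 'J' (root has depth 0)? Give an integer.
Path from root to J: E -> F -> J
Depth = number of edges = 2

Answer: 2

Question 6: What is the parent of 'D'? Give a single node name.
Scan adjacency: D appears as child of E

Answer: E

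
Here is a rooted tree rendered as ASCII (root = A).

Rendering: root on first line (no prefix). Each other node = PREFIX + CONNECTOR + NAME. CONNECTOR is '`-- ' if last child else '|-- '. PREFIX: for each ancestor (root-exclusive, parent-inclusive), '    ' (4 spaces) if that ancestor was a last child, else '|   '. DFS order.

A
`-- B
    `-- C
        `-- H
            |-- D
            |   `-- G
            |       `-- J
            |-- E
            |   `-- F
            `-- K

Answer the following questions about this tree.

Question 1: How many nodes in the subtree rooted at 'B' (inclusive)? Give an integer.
Answer: 9

Derivation:
Subtree rooted at B contains: B, C, D, E, F, G, H, J, K
Count = 9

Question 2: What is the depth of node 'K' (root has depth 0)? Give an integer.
Path from root to K: A -> B -> C -> H -> K
Depth = number of edges = 4

Answer: 4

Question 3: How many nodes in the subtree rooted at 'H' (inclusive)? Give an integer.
Answer: 7

Derivation:
Subtree rooted at H contains: D, E, F, G, H, J, K
Count = 7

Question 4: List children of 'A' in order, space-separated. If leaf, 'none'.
Answer: B

Derivation:
Node A's children (from adjacency): B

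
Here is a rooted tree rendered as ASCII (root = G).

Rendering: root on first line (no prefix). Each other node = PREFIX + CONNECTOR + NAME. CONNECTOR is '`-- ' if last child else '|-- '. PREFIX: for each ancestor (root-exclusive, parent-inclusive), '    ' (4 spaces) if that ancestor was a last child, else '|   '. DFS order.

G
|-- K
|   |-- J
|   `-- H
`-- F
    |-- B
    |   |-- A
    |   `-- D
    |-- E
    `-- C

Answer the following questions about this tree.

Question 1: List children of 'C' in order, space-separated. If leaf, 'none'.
Node C's children (from adjacency): (leaf)

Answer: none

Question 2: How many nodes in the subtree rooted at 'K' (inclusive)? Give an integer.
Answer: 3

Derivation:
Subtree rooted at K contains: H, J, K
Count = 3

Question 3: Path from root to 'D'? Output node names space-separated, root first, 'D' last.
Answer: G F B D

Derivation:
Walk down from root: G -> F -> B -> D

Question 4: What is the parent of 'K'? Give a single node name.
Scan adjacency: K appears as child of G

Answer: G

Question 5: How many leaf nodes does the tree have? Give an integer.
Leaves (nodes with no children): A, C, D, E, H, J

Answer: 6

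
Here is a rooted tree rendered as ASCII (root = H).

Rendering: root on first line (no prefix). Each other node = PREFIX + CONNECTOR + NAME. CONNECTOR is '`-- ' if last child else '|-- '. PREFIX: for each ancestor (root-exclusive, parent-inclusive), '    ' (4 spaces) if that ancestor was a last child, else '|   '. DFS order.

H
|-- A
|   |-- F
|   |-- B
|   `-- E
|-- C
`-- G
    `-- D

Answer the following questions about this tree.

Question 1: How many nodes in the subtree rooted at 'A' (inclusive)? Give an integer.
Answer: 4

Derivation:
Subtree rooted at A contains: A, B, E, F
Count = 4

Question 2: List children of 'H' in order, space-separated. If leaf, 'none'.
Answer: A C G

Derivation:
Node H's children (from adjacency): A, C, G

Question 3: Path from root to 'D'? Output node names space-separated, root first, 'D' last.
Walk down from root: H -> G -> D

Answer: H G D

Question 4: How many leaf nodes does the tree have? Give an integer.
Leaves (nodes with no children): B, C, D, E, F

Answer: 5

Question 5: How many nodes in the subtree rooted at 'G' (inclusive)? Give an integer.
Subtree rooted at G contains: D, G
Count = 2

Answer: 2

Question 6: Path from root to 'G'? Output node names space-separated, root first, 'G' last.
Answer: H G

Derivation:
Walk down from root: H -> G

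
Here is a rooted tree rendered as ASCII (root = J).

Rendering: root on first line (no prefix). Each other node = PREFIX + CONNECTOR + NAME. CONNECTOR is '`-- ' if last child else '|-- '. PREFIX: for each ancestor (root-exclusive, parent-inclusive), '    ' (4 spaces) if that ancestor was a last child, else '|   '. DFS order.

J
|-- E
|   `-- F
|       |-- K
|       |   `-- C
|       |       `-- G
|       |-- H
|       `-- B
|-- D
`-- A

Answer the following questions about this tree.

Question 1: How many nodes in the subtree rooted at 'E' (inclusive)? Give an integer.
Answer: 7

Derivation:
Subtree rooted at E contains: B, C, E, F, G, H, K
Count = 7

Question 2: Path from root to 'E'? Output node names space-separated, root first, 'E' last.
Answer: J E

Derivation:
Walk down from root: J -> E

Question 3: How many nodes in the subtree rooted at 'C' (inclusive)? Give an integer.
Answer: 2

Derivation:
Subtree rooted at C contains: C, G
Count = 2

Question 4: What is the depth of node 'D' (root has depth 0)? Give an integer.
Path from root to D: J -> D
Depth = number of edges = 1

Answer: 1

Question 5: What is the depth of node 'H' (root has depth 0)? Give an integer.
Answer: 3

Derivation:
Path from root to H: J -> E -> F -> H
Depth = number of edges = 3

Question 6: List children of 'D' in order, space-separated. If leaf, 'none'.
Node D's children (from adjacency): (leaf)

Answer: none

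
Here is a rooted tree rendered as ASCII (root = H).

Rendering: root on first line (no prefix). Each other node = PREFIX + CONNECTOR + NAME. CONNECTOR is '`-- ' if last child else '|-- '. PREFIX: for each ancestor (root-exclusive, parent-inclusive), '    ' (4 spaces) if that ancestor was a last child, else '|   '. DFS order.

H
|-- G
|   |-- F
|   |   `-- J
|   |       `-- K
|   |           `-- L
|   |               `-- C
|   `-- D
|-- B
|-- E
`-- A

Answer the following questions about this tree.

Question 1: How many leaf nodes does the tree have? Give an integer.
Answer: 5

Derivation:
Leaves (nodes with no children): A, B, C, D, E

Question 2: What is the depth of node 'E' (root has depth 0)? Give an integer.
Answer: 1

Derivation:
Path from root to E: H -> E
Depth = number of edges = 1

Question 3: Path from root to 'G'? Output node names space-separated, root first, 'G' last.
Answer: H G

Derivation:
Walk down from root: H -> G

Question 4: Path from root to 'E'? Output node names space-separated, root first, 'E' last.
Walk down from root: H -> E

Answer: H E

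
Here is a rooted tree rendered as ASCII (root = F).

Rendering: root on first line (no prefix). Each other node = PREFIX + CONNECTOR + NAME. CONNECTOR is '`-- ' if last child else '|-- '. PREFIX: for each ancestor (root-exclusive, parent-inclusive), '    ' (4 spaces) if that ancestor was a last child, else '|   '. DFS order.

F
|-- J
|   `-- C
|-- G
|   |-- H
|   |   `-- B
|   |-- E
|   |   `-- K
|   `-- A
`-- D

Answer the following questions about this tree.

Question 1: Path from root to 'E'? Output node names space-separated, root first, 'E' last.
Walk down from root: F -> G -> E

Answer: F G E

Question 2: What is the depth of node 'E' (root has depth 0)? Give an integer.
Answer: 2

Derivation:
Path from root to E: F -> G -> E
Depth = number of edges = 2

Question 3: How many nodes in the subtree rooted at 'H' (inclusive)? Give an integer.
Subtree rooted at H contains: B, H
Count = 2

Answer: 2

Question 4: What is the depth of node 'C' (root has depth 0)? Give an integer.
Path from root to C: F -> J -> C
Depth = number of edges = 2

Answer: 2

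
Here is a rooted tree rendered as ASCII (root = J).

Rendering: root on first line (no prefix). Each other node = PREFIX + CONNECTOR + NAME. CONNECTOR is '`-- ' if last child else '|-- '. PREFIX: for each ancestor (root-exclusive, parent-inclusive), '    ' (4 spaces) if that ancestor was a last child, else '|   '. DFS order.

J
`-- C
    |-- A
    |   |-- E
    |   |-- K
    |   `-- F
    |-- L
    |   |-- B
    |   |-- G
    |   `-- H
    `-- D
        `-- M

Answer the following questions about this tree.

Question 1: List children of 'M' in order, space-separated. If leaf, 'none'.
Answer: none

Derivation:
Node M's children (from adjacency): (leaf)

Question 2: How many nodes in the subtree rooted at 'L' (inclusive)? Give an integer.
Answer: 4

Derivation:
Subtree rooted at L contains: B, G, H, L
Count = 4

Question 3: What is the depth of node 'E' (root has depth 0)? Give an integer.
Answer: 3

Derivation:
Path from root to E: J -> C -> A -> E
Depth = number of edges = 3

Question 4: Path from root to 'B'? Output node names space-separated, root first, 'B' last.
Walk down from root: J -> C -> L -> B

Answer: J C L B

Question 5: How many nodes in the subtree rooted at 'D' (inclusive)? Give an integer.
Answer: 2

Derivation:
Subtree rooted at D contains: D, M
Count = 2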